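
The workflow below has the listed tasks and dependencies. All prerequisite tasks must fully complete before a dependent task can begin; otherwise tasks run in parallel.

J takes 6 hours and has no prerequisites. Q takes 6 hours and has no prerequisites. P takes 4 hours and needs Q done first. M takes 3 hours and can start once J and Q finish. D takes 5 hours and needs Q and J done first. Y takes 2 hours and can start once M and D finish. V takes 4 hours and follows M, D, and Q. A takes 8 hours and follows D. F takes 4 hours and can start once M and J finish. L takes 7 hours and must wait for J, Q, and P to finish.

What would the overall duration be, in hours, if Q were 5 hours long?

19

The binding path is Q→D→A = 6+5+8 = 19; finish at 19 hours.
Q is on the critical path; changing it to 5 makes that path 18 hours.
The binding chain switches to J→D→A = 6+5+8 = 19; finish 19 hours.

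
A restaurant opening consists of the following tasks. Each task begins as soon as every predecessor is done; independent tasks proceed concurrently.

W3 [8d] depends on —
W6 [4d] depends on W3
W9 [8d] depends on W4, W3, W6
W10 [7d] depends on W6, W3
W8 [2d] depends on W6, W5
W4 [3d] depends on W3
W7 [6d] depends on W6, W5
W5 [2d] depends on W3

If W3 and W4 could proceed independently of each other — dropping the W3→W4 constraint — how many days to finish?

Before: longest chain W3→W6→W9 = 8+4+8 = 20, finish 20.
Without W3→W4, W4's earliest start moves from 8 to 0.
The longest chain is now W3→W6→W9 = 8+4+8 = 20, so the schedule takes 20 days.

20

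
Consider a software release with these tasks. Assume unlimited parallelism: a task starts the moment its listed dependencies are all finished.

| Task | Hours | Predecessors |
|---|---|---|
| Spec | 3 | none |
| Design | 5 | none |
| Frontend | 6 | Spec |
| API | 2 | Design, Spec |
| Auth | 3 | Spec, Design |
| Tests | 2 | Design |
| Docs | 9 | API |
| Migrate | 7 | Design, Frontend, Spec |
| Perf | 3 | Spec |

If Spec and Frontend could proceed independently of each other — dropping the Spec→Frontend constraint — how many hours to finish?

With the dependency in place, Spec→Frontend→Migrate = 3+6+7 = 16 sets the finish at 16 hours.
Without Spec→Frontend, Frontend's earliest start moves from 3 to 0.
New critical path: Design→API→Docs = 5+2+9 = 16 ⇒ 16 hours.

16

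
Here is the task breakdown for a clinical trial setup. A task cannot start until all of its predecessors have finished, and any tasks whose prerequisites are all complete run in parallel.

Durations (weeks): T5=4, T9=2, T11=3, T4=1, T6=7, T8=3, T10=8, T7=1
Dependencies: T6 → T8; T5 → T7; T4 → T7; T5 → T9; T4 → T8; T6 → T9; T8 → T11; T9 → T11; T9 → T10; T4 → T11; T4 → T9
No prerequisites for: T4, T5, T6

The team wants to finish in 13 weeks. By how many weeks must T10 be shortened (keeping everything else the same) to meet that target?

Current finish: 17 weeks; target: 13.
T10 is on every critical path, so each week cut from T10 cuts the finish by one (this holds down to a finish of 13).
Need 17 − 13 = 4 weeks off T10 → T10 becomes 4 weeks, finish becomes 13.

4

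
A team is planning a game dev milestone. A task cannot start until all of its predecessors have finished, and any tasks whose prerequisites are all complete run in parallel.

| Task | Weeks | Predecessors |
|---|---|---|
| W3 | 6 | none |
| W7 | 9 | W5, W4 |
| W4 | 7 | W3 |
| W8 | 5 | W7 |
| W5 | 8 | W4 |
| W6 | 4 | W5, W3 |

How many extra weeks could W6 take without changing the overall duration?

10

The longest chain is W3→W4→W5→W7→W8 = 6+7+8+9+5 = 35; overall finish 35 weeks.
Longest path through W6: 25 weeks (earliest finish 25, latest finish 35).
Float = 35 − 25 = 10.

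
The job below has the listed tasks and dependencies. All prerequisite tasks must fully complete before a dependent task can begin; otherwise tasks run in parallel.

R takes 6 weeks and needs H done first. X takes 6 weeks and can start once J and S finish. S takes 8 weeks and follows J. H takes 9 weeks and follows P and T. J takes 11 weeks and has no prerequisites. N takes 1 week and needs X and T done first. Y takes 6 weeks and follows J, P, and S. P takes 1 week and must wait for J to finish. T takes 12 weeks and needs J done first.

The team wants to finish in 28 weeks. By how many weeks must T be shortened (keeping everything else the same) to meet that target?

Current finish: 38 weeks; target: 28.
T is on every critical path, so each week cut from T cuts the finish by one (this holds down to a finish of 27).
Need 38 − 28 = 10 weeks off T → T becomes 2 weeks, finish becomes 28.

10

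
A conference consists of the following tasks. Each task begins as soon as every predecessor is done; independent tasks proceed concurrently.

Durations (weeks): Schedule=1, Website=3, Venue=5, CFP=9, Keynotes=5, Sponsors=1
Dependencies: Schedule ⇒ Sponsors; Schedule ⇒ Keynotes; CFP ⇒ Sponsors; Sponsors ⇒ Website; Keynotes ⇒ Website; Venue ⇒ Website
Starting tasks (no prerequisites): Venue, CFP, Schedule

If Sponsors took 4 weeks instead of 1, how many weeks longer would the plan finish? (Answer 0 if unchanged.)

3

As given, the longest chain is CFP→Sponsors→Website = 9+1+3 = 13, so the finish is 13 weeks.
Sponsors is on the critical path; changing it to 4 makes that path 16 weeks.
No other chain overtakes it, so the finish is 16 weeks.
Change in finish: 16 − 13 = +3 weeks.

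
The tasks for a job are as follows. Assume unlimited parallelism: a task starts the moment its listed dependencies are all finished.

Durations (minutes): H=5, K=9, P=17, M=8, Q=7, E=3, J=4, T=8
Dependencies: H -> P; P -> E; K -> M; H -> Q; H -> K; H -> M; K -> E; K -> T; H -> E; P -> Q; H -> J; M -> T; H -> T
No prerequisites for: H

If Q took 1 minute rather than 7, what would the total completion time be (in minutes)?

Actual critical path: H→K→M→T = 5+9+8+8 = 30 ⇒ 30 minutes.
The longest path through Q is only 29 minutes, so Q has float 1.
That remains the longest chain; total 30 minutes.

30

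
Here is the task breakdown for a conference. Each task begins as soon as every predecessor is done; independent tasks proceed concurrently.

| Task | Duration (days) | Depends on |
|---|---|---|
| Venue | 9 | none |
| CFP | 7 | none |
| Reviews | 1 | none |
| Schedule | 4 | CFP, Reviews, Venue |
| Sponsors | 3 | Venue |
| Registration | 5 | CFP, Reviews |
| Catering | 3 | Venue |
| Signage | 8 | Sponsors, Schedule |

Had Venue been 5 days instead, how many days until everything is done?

19

Critical path before the change: Venue→Schedule→Signage = 9+4+8 = 21 giving 21 days.
Venue is on the critical path; changing it to 5 makes that path 17 days.
The binding chain switches to CFP→Schedule→Signage = 7+4+8 = 19; finish 19 days.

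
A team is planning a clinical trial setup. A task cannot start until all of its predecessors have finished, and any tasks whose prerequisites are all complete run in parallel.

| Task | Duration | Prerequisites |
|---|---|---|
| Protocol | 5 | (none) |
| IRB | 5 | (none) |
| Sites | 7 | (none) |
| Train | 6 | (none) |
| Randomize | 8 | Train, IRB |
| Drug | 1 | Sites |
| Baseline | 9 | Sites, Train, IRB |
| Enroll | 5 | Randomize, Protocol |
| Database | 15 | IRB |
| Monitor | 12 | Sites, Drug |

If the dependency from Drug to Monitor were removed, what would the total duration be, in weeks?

20

Before: longest chain IRB→Database = 5+15 = 20, finish 20.
Without Drug→Monitor, Monitor's earliest start moves from 8 to 7.
After: IRB→Database = 5+15 = 20 → 20 weeks.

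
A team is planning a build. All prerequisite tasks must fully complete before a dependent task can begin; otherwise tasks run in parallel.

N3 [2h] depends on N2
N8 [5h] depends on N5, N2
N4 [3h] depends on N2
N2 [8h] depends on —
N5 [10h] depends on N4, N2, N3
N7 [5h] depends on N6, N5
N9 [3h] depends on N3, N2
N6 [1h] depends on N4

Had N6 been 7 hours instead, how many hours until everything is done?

26

As given, the longest chain is N2→N4→N5→N7 = 8+3+10+5 = 26, so the finish is 26 hours.
N6 is off the critical path — its longest chain is 17 hours, giving 9 of slack.
The critical path is still N2→N4→N5→N7; finish is now 26 hours.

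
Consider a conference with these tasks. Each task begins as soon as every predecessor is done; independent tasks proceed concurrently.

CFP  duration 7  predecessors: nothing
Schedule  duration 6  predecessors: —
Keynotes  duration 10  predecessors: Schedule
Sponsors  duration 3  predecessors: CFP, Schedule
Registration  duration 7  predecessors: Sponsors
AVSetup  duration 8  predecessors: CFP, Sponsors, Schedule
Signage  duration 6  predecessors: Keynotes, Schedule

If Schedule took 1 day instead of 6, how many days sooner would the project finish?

As given, the longest chain is Schedule→Keynotes→Signage = 6+10+6 = 22, so the finish is 22 days.
Since Schedule is critical, the -5 change carries straight to that chain (now 17 days).
The binding chain switches to CFP→Sponsors→AVSetup = 7+3+8 = 18; finish 18 days.
Change in finish: 18 − 22 = -4 days.

4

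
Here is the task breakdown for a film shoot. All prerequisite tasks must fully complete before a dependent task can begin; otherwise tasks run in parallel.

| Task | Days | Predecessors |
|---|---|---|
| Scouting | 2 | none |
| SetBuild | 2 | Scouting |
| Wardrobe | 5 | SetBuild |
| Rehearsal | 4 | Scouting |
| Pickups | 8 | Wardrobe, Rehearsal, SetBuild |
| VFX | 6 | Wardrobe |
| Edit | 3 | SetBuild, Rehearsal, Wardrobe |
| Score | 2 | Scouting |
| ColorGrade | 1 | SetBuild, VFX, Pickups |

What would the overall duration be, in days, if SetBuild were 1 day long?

17

As given, the longest chain is Scouting→SetBuild→Wardrobe→Pickups→ColorGrade = 2+2+5+8+1 = 18, so the finish is 18 days.
SetBuild lies on that path, so at 1 day the path becomes 17 days.
The critical path is still Scouting→SetBuild→Wardrobe→Pickups→ColorGrade; finish is now 17 days.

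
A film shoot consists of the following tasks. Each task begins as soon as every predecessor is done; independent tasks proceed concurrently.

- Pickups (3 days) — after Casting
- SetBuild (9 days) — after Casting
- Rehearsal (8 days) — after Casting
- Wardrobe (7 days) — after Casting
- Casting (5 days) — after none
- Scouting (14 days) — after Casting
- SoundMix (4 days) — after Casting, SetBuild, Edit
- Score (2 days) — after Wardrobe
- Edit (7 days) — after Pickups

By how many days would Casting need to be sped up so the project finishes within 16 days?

3

Current finish: 19 days; target: 16.
Casting is on every critical path, so each day cut from Casting cuts the finish by one (this holds down to a finish of 15).
Need 19 − 16 = 3 days off Casting → Casting becomes 2 days, finish becomes 16.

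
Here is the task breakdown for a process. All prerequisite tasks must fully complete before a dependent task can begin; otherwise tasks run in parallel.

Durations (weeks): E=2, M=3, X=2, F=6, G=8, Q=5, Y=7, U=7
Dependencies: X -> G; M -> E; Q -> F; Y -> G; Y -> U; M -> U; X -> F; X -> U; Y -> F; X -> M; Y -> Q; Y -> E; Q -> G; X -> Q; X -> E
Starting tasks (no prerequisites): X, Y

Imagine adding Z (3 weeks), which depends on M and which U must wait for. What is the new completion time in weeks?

20

Originally the project takes 20 weeks.
With Z inserted, U now waits for max(M, X, Y, Z).
New critical path: Y→Q→G = 7+5+8 = 20 ⇒ 20 weeks.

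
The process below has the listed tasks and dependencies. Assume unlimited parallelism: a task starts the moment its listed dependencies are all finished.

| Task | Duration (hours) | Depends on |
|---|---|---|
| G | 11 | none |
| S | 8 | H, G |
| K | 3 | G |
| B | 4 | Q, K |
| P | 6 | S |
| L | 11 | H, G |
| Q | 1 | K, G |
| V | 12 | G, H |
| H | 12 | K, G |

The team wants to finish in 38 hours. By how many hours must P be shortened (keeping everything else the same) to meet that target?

2

Current finish: 40 hours; target: 38.
P is on every critical path, so each hour cut from P cuts the finish by one (this holds down to a finish of 38).
Need 40 − 38 = 2 hours off P → P becomes 4 hours, finish becomes 38.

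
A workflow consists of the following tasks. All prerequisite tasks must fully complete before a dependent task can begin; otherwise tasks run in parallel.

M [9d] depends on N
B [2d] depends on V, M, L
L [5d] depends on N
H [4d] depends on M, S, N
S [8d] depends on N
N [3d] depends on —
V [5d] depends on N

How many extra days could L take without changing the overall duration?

6

The longest chain is N→M→H = 3+9+4 = 16; overall finish 16 days.
Longest path through L: 10 days (earliest finish 8, latest finish 14).
Float = 16 − 10 = 6.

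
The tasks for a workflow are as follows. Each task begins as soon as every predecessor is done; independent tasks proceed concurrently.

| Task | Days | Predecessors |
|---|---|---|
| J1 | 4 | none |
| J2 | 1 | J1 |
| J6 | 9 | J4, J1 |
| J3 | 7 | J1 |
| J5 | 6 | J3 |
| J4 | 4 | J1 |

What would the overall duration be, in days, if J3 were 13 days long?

23

As given, the longest chain is J1→J3→J5 = 4+7+6 = 17, so the finish is 17 days.
J3 is on the critical path; changing it to 13 makes that path 23 days.
The critical path is still J1→J3→J5; finish is now 23 days.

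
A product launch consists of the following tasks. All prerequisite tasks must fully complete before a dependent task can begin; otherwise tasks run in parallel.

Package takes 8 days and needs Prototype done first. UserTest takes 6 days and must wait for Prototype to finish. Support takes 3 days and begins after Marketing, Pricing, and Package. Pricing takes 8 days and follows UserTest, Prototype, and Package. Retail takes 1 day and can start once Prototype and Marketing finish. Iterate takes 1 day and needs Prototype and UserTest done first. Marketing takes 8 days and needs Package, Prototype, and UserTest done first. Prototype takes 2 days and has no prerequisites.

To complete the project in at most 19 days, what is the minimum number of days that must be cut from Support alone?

Current finish: 21 days; target: 19.
Support is on every critical path, so each day cut from Support cuts the finish by one (this holds down to a finish of 19).
Need 21 − 19 = 2 days off Support → Support becomes 1 day, finish becomes 19.

2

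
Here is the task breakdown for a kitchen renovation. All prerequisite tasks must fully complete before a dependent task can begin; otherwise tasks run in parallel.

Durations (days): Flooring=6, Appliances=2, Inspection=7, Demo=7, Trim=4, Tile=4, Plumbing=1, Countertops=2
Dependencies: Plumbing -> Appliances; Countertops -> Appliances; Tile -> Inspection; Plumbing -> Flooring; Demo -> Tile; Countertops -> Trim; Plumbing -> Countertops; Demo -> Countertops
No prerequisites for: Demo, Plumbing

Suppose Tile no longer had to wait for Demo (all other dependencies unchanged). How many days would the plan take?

13

Original critical path: Demo→Tile→Inspection = 7+4+7 = 18 ⇒ 18 days.
Without Demo→Tile, Tile's earliest start moves from 7 to 0.
After: Demo→Countertops→Trim = 7+2+4 = 13 → 13 days.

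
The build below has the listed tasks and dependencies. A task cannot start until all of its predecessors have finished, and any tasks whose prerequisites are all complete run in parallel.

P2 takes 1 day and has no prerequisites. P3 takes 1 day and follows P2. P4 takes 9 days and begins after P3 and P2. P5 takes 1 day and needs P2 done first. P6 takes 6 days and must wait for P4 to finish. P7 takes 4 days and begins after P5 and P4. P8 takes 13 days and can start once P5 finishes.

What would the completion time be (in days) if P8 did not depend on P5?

17

With the dependency in place, P2→P3→P4→P6 = 1+1+9+6 = 17 sets the finish at 17 days.
Without P5→P8, P8's earliest start moves from 2 to 0.
New critical path: P2→P3→P4→P6 = 1+1+9+6 = 17 ⇒ 17 days.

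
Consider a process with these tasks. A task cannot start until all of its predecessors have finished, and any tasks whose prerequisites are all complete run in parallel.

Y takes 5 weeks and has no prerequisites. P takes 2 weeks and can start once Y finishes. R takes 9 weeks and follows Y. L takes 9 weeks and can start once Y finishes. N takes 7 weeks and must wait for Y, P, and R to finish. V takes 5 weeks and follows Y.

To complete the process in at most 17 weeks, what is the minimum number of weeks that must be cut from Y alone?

Current finish: 21 weeks; target: 17.
Y is on every critical path, so each week cut from Y cuts the finish by one (this holds down to a finish of 17).
Need 21 − 17 = 4 weeks off Y → Y becomes 1 week, finish becomes 17.

4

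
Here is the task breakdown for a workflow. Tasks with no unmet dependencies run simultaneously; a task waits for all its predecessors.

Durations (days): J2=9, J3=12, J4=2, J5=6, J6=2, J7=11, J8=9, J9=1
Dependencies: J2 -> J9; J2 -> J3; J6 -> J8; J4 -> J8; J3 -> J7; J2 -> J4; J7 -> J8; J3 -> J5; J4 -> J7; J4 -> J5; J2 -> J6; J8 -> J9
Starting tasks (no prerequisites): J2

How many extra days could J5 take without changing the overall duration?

J2→J3→J7→J8→J9 = 9+12+11+9+1 = 42 sets the makespan at 42 days.
The longest chain containing J5 totals 27 days.
Slack of J5 = 36 − 21 = 15 days.

15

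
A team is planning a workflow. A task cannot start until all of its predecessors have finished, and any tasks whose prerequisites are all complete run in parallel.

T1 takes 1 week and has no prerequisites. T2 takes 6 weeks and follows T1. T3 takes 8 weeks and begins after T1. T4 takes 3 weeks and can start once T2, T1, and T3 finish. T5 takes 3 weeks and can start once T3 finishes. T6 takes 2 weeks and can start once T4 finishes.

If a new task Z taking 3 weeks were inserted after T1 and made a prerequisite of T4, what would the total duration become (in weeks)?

Originally the job takes 14 weeks.
With Z inserted, T4 now waits for max(T2, T1, T3, Z).
New critical path: T1→T3→T4→T6 = 1+8+3+2 = 14 ⇒ 14 weeks.

14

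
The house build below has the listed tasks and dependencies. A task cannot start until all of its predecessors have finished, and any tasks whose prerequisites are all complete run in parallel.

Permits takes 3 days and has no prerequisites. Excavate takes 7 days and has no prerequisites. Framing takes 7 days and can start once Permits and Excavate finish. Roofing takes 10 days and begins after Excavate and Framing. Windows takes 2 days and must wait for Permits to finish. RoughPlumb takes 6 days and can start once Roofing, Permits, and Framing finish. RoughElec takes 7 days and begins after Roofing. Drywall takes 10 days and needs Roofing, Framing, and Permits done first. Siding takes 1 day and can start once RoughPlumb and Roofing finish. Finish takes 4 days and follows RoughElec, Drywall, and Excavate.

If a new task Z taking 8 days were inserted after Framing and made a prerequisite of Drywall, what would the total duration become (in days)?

Originally the schedule takes 38 days.
With Z inserted, Drywall now waits for max(Roofing, Framing, Permits, Z).
New critical path: Excavate→Framing→Roofing→Drywall→Finish = 7+7+10+10+4 = 38 ⇒ 38 days.

38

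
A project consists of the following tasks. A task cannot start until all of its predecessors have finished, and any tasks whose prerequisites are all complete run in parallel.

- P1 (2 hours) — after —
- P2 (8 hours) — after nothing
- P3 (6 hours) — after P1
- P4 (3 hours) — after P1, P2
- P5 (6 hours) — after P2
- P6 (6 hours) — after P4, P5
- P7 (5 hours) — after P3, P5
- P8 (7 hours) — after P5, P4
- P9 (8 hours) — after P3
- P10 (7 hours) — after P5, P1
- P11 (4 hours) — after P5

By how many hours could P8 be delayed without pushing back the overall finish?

Critical path: P2→P5→P8 = 8+6+7 = 21, so the finish is 21 hours.
P8 finishes as early as 21 and must finish by 21.
Float = 21 − 21 = 0.

0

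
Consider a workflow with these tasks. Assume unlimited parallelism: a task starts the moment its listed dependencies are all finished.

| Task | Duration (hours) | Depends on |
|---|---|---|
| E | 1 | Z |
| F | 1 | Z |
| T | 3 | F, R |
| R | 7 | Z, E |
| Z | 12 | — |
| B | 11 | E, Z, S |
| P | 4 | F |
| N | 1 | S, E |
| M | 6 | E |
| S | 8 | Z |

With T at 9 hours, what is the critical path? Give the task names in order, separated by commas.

Baseline: Z→S→B = 12+8+11 = 31 → 31 hours.
T is off the critical path — its longest chain is 23 hours, giving 8 of slack.
The critical path is still Z→S→B; finish is now 31 hours.

Z, S, B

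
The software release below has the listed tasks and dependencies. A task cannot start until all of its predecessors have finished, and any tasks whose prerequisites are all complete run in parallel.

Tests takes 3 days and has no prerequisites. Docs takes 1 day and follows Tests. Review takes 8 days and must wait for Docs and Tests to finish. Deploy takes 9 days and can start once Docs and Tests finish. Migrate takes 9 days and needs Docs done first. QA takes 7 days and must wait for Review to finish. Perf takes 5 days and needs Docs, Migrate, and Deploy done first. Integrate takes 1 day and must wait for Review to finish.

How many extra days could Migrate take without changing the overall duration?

1

The longest chain is Tests→Docs→Review→QA = 3+1+8+7 = 19; overall finish 19 days.
Longest path through Migrate: 18 days (earliest finish 13, latest finish 14).
So Migrate can slip 14 − 13 = 1 day.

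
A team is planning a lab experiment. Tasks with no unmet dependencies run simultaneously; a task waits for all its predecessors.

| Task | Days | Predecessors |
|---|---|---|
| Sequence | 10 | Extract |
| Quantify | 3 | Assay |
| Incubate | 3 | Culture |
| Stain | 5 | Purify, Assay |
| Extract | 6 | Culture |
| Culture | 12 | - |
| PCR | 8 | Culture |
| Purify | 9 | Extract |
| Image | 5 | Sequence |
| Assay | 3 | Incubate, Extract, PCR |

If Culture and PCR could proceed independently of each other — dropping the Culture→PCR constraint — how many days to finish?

Before: longest chain Culture→Extract→Sequence→Image = 12+6+10+5 = 33, finish 33.
Without Culture→PCR, PCR's earliest start moves from 12 to 0.
After: Culture→Extract→Sequence→Image = 12+6+10+5 = 33 → 33 days.

33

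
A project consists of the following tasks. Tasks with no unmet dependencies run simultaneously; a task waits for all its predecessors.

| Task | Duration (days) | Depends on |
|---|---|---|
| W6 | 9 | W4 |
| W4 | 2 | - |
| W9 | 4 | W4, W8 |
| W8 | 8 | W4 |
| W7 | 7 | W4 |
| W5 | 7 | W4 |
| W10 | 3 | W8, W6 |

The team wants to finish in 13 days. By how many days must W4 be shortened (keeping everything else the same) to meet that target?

1

Current finish: 14 days; target: 13.
W4 is on every critical path, so each day cut from W4 cuts the finish by one (this holds down to a finish of 13).
Need 14 − 13 = 1 day off W4 → W4 becomes 1 day, finish becomes 13.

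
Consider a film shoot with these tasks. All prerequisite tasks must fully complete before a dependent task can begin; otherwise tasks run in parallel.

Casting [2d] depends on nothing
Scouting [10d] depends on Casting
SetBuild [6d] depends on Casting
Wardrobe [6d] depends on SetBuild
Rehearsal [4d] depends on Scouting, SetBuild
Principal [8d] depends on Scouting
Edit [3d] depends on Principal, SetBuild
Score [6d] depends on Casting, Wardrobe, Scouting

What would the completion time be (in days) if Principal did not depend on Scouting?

Before: longest chain Casting→Scouting→Principal→Edit = 2+10+8+3 = 23, finish 23.
Without Scouting→Principal, Principal's earliest start moves from 12 to 0.
After: Casting→SetBuild→Wardrobe→Score = 2+6+6+6 = 20 → 20 days.

20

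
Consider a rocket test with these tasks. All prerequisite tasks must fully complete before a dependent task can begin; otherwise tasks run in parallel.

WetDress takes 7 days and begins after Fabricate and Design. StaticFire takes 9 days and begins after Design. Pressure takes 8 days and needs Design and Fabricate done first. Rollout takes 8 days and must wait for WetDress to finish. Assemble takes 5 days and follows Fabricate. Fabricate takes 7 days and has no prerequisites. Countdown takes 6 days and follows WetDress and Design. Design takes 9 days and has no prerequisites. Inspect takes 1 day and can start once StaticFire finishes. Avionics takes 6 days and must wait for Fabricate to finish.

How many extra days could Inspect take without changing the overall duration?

Design→WetDress→Rollout = 9+7+8 = 24 sets the makespan at 24 days.
Longest path through Inspect: 19 days (earliest finish 19, latest finish 24).
So Inspect can slip 24 − 19 = 5 days.

5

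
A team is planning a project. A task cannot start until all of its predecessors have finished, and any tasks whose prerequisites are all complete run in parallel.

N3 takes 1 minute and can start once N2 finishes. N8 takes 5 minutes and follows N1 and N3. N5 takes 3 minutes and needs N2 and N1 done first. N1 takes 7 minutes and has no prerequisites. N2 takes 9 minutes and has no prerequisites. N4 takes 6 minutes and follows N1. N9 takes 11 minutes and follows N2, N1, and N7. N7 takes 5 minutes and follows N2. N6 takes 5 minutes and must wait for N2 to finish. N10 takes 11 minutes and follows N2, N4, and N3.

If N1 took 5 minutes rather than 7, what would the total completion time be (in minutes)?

25

Critical path before the change: N2→N7→N9 = 9+5+11 = 25 giving 25 minutes.
N1 is off the critical path — its longest chain is 24 minutes, giving 1 of slack.
No other chain overtakes it, so the finish is 25 minutes.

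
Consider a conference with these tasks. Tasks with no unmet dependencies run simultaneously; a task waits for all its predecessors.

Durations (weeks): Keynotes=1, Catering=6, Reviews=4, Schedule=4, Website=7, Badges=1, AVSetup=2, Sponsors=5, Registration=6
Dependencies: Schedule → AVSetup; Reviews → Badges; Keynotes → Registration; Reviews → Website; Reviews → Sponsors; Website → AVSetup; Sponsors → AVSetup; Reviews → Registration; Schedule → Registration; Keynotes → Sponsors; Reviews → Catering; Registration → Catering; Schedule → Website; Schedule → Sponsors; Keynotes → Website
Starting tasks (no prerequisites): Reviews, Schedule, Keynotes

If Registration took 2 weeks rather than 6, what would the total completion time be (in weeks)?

Critical path before the change: Reviews→Registration→Catering = 4+6+6 = 16 giving 16 weeks.
Registration is on the critical path; changing it to 2 makes that path 12 weeks.
Now Reviews→Website→AVSetup = 4+7+2 = 13 is longest, so the finish becomes 13 weeks.

13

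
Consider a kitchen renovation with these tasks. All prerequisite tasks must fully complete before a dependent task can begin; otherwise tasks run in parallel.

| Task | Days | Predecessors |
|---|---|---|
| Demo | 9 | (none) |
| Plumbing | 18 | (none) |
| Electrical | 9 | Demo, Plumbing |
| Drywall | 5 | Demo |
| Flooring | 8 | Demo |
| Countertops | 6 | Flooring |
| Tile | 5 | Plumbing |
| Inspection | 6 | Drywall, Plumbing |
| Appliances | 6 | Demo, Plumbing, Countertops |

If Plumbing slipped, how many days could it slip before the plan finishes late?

2

The longest chain is Demo→Flooring→Countertops→Appliances = 9+8+6+6 = 29; overall finish 29 days.
Plumbing finishes as early as 18 and must finish by 20.
Slack of Plumbing = 2 − 0 = 2 days.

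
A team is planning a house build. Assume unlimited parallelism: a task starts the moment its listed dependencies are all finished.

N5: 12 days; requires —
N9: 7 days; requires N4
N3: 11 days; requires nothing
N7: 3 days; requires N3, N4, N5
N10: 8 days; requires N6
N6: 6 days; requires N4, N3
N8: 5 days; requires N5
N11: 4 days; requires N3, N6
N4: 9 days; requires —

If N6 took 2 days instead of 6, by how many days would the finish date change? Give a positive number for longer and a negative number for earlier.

-4

Baseline: N3→N6→N10 = 11+6+8 = 25 → 25 days.
N6 lies on that path, so at 2 days the path becomes 21 days.
That remains the longest chain; total 21 days.
Change in finish: 21 − 25 = -4 days.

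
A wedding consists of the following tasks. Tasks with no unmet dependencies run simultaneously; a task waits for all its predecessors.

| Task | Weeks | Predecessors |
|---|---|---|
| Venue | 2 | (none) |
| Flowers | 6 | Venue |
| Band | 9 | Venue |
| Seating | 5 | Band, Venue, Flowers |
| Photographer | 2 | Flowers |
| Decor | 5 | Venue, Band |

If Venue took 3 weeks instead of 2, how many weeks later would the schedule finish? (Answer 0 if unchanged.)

1

The binding path is Venue→Band→Seating = 2+9+5 = 16; finish at 16 weeks.
Venue is on the critical path; changing it to 3 makes that path 17 weeks.
The critical path is still Venue→Band→Seating; finish is now 17 weeks.
Change in finish: 17 − 16 = +1 weeks.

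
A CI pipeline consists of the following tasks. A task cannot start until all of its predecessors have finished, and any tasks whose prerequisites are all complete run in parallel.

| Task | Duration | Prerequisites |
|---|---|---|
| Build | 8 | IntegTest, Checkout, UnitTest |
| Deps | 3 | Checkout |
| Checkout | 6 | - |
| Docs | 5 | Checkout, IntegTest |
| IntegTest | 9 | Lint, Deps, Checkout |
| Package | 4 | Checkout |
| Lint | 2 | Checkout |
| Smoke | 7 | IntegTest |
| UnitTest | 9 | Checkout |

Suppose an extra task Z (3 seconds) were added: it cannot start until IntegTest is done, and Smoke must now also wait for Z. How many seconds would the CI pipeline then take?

Originally the CI pipeline takes 26 seconds.
With Z inserted, Smoke now waits for max(IntegTest, Z).
New critical path: Checkout→Deps→IntegTest→Z→Smoke = 6+3+9+3+7 = 28 ⇒ 28 seconds.

28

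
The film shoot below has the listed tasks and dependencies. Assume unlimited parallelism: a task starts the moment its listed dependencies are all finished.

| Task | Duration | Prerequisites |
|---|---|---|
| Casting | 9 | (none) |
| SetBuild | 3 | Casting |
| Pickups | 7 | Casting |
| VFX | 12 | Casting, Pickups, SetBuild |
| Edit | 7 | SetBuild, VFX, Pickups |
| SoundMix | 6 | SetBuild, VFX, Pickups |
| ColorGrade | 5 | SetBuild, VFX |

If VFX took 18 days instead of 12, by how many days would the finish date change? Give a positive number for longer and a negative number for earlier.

6

Critical path before the change: Casting→Pickups→VFX→Edit = 9+7+12+7 = 35 giving 35 days.
Since VFX is critical, the +6 change carries straight to that chain (now 41 days).
That remains the longest chain; total 41 days.
Change in finish: 41 − 35 = +6 days.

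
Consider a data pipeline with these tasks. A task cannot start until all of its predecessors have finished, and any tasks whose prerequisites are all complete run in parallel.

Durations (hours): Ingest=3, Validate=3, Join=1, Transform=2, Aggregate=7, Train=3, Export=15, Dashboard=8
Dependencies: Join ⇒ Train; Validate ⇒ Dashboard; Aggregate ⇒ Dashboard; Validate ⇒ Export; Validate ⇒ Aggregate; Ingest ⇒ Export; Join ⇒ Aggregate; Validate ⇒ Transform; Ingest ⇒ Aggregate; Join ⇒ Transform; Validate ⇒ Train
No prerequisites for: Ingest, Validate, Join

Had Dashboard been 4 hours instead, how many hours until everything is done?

18

Baseline: Ingest→Aggregate→Dashboard = 3+7+8 = 18 → 18 hours.
Dashboard is on the critical path; changing it to 4 makes that path 14 hours.
New critical path: Ingest→Export = 3+15 = 18 ⇒ 18 hours.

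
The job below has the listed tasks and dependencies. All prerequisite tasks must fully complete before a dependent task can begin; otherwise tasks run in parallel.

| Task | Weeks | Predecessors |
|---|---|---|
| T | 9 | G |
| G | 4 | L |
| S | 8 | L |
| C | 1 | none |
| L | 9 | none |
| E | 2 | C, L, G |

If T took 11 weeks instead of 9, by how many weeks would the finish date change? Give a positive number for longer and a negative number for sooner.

2

The binding path is L→G→T = 9+4+9 = 22; finish at 22 weeks.
Since T is critical, the +2 change carries straight to that chain (now 24 weeks).
That remains the longest chain; total 24 weeks.
Change in finish: 24 − 22 = +2 weeks.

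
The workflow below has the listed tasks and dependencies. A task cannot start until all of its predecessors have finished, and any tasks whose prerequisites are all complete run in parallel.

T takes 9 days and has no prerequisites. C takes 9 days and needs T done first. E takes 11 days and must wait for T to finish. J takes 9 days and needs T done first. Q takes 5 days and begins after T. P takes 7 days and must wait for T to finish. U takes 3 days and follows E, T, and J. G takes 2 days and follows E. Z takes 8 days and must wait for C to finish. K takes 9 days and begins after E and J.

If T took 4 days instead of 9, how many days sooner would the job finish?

Baseline: T→E→K = 9+11+9 = 29 → 29 days.
T lies on that path, so at 4 days the path becomes 24 days.
That remains the longest chain; total 24 days.
Change in finish: 24 − 29 = -5 days.

5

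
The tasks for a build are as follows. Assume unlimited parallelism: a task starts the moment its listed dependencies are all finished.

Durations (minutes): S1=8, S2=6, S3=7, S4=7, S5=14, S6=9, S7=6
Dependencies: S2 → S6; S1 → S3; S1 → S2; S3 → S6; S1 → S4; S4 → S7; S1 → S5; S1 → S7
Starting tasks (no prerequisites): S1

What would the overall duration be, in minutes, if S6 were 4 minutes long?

22

Actual critical path: S1→S3→S6 = 8+7+9 = 24 ⇒ 24 minutes.
S6 is on the critical path; changing it to 4 makes that path 19 minutes.
New critical path: S1→S5 = 8+14 = 22 ⇒ 22 minutes.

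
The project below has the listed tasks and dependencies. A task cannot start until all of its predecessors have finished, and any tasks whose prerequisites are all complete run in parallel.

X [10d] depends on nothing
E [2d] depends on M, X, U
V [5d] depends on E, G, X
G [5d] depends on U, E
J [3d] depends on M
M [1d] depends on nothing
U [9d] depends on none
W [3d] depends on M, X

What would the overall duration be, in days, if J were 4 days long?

The binding path is X→E→G→V = 10+2+5+5 = 22; finish at 22 days.
J has 18 days of float (longest path through it is 4).
The critical path is still X→E→G→V; finish is now 22 days.

22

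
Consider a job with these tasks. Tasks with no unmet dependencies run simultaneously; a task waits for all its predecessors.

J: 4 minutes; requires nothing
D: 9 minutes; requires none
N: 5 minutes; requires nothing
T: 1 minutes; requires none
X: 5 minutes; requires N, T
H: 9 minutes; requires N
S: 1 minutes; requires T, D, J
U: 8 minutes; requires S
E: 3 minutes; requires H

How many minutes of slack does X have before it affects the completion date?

The longest chain is D→S→U = 9+1+8 = 18; overall finish 18 minutes.
The longest chain containing X totals 10 minutes.
Slack of X = 13 − 5 = 8 minutes.

8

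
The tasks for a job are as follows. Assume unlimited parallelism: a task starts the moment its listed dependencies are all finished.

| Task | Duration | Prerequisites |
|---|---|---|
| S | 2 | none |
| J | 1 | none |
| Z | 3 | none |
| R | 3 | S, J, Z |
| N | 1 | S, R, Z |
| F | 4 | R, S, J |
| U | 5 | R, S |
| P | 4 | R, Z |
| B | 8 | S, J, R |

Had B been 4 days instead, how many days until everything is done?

Critical path before the change: Z→R→B = 3+3+8 = 14 giving 14 days.
Since B is critical, the -4 change carries straight to that chain (now 10 days).
The binding chain switches to Z→R→U = 3+3+5 = 11; finish 11 days.

11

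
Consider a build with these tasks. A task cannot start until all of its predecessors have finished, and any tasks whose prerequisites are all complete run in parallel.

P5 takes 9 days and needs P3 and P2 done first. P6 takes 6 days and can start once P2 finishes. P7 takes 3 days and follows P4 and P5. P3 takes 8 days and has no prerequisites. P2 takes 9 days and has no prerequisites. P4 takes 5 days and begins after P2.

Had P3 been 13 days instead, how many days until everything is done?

As given, the longest chain is P2→P5→P7 = 9+9+3 = 21, so the finish is 21 days.
The longest path through P3 is only 20 days, so P3 has float 1.
New critical path: P3→P5→P7 = 13+9+3 = 25 ⇒ 25 days.

25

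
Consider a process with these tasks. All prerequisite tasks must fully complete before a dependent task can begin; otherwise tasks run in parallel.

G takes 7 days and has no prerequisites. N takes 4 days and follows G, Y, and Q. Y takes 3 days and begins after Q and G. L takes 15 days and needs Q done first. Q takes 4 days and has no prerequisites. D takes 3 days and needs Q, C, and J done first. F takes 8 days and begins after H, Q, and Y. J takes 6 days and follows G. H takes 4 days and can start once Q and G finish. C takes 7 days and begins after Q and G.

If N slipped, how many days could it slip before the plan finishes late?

The longest chain is G→H→F = 7+4+8 = 19; overall finish 19 days.
Longest path through N: 14 days (earliest finish 14, latest finish 19).
Slack of N = 15 − 10 = 5 days.

5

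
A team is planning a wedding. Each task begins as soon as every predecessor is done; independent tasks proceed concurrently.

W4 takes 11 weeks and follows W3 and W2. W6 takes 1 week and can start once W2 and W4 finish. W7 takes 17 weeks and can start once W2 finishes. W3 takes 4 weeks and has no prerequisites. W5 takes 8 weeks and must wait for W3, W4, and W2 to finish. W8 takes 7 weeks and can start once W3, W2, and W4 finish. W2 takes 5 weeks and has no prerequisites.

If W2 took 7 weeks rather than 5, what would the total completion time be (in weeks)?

26

As given, the longest chain is W2→W4→W5 = 5+11+8 = 24, so the finish is 24 weeks.
W2 is on the critical path; changing it to 7 makes that path 26 weeks.
That remains the longest chain; total 26 weeks.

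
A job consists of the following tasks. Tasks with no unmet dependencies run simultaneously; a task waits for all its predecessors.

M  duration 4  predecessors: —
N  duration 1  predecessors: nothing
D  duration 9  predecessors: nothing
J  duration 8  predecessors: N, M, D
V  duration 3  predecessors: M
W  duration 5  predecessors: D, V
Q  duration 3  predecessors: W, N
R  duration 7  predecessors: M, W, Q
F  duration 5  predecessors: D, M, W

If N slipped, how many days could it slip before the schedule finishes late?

Critical path: D→W→Q→R = 9+5+3+7 = 24, so the finish is 24 days.
Longest path through N: 11 days (earliest finish 1, latest finish 14).
Float = 24 − 11 = 13.

13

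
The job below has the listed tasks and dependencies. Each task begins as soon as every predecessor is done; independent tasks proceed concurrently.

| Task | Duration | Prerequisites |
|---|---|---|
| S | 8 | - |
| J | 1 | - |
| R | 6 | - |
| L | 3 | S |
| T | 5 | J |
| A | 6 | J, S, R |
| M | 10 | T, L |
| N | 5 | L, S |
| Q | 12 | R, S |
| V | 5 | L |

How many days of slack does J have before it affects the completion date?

Critical path: S→L→M = 8+3+10 = 21, so the finish is 21 days.
The longest chain containing J totals 16 days.
Slack of J = 5 − 0 = 5 days.

5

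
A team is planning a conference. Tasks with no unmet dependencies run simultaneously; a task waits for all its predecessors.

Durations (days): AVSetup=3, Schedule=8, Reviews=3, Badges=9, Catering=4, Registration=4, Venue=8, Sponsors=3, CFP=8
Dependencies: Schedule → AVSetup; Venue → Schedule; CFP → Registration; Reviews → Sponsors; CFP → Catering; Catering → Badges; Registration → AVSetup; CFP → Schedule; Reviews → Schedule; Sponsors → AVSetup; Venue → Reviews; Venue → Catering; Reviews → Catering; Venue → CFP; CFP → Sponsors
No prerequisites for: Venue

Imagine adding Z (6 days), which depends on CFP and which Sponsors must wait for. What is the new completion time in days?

29

Originally the schedule takes 29 days.
With Z inserted, Sponsors now waits for max(CFP, Reviews, Z).
New critical path: Venue→CFP→Catering→Badges = 8+8+4+9 = 29 ⇒ 29 days.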